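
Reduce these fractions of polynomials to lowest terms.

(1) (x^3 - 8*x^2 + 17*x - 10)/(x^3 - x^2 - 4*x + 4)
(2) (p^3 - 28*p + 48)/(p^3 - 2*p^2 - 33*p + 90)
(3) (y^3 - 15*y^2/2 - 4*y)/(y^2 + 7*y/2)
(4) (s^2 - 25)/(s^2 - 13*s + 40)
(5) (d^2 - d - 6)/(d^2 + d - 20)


(1) = (x - 5)/(x + 2)
(2) = (p^2 - 6*p + 8)/(p^2 - 8*p + 15)
(3) = (2*y^2 - 15*y - 8)/(2*y + 7)
(4) = (s + 5)/(s - 8)
(5) = (d^2 - d - 6)/(d^2 + d - 20)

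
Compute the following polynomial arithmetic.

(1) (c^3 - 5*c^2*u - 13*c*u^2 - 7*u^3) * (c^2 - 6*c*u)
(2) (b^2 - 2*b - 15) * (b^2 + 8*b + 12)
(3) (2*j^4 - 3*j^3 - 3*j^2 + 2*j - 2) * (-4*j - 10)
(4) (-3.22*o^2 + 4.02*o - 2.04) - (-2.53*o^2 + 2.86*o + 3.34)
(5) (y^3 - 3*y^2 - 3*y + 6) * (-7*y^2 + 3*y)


(1) = c^5 - 11*c^4*u + 17*c^3*u^2 + 71*c^2*u^3 + 42*c*u^4
(2) = b^4 + 6*b^3 - 19*b^2 - 144*b - 180
(3) = -8*j^5 - 8*j^4 + 42*j^3 + 22*j^2 - 12*j + 20
(4) = -0.69*o^2 + 1.16*o - 5.38
(5) = -7*y^5 + 24*y^4 + 12*y^3 - 51*y^2 + 18*y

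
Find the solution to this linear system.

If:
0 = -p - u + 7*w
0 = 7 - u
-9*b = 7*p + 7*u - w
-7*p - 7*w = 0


Then:
b = -14/3
p = -7/8
u = 7
w = 7/8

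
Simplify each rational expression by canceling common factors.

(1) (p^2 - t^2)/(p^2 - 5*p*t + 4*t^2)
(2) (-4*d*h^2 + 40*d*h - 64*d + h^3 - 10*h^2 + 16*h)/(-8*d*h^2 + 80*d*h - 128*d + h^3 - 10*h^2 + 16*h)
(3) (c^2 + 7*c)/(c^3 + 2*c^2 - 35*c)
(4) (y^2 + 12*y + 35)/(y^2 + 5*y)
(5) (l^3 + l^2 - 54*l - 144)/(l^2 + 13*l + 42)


(1) = (p + t)/(p - 4*t)
(2) = (4*d - h)/(8*d - h)
(3) = 1/(c - 5)
(4) = (y + 7)/y
(5) = (l^2 - 5*l - 24)/(l + 7)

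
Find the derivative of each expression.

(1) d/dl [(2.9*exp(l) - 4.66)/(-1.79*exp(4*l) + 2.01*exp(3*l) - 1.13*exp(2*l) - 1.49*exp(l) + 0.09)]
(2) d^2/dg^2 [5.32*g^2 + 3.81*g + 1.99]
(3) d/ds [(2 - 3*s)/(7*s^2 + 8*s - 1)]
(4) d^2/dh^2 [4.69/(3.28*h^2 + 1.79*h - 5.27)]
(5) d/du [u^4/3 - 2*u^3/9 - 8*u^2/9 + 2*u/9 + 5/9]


(1) = (15.573*exp(4*l) - 45.0236*exp(3*l) + 31.3768*exp(2*l) - 10.5316*exp(l) - 6.6824)*exp(l)/(3.2041*exp(8*l) - 7.1958*exp(7*l) + 8.0855*exp(6*l) + 0.7916*exp(5*l) - 5.0351*exp(4*l) + 3.7292*exp(3*l) + 2.0167*exp(2*l) - 0.2682*exp(l) + 0.0081)
(2) = 10.6400000000000
(3) = (21*s^2 - 28*s - 13)/(49*s^4 + 112*s^3 + 50*s^2 - 16*s + 1)
(4) = (-100.913792*h^2 - 55.071856*h + 4.69*(6.56*h + 1.79)*(13.12*h + 3.58) + 162.138928)/(3.28*h^2 + 1.79*h - 5.27)^3
(5) = 4*u^3/3 - 2*u^2/3 - 16*u/9 + 2/9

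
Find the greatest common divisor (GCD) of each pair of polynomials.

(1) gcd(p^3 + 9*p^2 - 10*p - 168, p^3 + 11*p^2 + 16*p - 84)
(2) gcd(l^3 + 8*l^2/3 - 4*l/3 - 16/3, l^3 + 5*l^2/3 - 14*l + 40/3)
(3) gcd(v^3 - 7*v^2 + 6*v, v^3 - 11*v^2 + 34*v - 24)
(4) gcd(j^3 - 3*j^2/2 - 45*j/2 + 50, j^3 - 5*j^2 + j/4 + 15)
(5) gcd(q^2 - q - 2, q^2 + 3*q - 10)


(1) = gcd((p - 4)*(p + 6)*(p + 7), (p - 2)*(p + 6)*(p + 7)) = p^2 + 13*p + 42
(2) = l - 4/3
(3) = v^2 - 7*v + 6
(4) = j^2 - 13*j/2 + 10
(5) = q - 2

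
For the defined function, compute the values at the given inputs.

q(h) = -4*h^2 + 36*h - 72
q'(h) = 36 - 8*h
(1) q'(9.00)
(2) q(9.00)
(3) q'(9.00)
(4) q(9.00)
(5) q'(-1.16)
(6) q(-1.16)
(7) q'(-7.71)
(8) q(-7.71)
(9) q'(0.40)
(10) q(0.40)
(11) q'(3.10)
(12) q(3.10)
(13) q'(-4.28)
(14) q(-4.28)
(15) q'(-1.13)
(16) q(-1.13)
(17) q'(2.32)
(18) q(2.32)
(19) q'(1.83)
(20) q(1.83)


(1) = -36.00
(2) = -72.00
(3) = -36.00
(4) = -72.00
(5) = 45.28
(6) = -119.14
(7) = 97.68
(8) = -587.34
(9) = 32.80
(10) = -58.24
(11) = 11.20
(12) = 1.16
(13) = 70.24
(14) = -299.35
(15) = 45.04
(16) = -117.79
(17) = 17.44
(18) = -10.01
(19) = 21.36
(20) = -19.52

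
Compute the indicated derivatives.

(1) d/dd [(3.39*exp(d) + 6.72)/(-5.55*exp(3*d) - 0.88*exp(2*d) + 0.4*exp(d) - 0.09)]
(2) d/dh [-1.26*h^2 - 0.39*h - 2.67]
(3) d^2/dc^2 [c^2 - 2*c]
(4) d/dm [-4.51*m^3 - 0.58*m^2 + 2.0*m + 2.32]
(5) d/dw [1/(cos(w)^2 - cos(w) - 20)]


(1) = (37.629*exp(3*d) + 114.8712*exp(2*d) + 11.8272*exp(d) - 2.9931)*exp(d)/(30.8025*exp(6*d) + 9.768*exp(5*d) - 3.6656*exp(4*d) + 0.295*exp(3*d) + 0.3184*exp(2*d) - 0.072*exp(d) + 0.0081)
(2) = -2.52*h - 0.39
(3) = 2
(4) = -13.53*m^2 - 1.16*m + 2.0
(5) = (2*cos(w) - 1)*sin(w)/(sin(w)^2 + cos(w) + 19)^2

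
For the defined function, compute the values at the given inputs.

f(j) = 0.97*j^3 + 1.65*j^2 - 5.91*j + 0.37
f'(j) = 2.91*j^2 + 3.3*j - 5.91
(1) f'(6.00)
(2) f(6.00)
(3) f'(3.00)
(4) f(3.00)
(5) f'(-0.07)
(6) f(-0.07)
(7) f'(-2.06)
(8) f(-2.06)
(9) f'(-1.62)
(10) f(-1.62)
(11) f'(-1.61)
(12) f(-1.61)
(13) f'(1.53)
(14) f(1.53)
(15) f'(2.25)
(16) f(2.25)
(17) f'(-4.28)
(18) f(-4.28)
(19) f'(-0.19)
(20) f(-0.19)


(1) = 118.65
(2) = 233.83
(3) = 30.18
(4) = 23.68
(5) = -6.13
(6) = 0.79
(7) = -0.36
(8) = 11.07
(9) = -3.62
(10) = 10.15
(11) = -3.68
(12) = 10.11
(13) = 5.95
(14) = -1.34
(15) = 16.25
(16) = 6.47
(17) = 33.27
(18) = -20.16
(19) = -6.43
(20) = 1.55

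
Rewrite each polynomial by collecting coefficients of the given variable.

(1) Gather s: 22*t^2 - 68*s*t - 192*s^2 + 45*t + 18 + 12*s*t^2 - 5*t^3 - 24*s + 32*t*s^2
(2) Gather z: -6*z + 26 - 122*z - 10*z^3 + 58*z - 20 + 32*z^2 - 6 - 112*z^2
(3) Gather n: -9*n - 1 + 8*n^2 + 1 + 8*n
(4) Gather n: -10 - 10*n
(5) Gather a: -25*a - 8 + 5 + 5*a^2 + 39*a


(1) = s^2*(32*t - 192) + s*(12*t^2 - 68*t - 24) - 5*t^3 + 22*t^2 + 45*t + 18
(2) = -10*z^3 - 80*z^2 - 70*z
(3) = 8*n^2 - n
(4) = -10*n - 10
(5) = 5*a^2 + 14*a - 3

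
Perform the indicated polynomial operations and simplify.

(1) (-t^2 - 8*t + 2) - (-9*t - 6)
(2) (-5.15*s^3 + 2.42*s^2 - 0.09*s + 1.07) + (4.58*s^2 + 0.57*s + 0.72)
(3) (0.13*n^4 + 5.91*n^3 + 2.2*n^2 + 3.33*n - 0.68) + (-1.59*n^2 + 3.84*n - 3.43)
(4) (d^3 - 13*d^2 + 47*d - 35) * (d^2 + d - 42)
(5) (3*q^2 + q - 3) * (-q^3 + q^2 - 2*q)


(1) = -t^2 + t + 8
(2) = -5.15*s^3 + 7.0*s^2 + 0.48*s + 1.79
(3) = 0.13*n^4 + 5.91*n^3 + 0.61*n^2 + 7.17*n - 4.11
(4) = d^5 - 12*d^4 - 8*d^3 + 558*d^2 - 2009*d + 1470
(5) = -3*q^5 + 2*q^4 - 2*q^3 - 5*q^2 + 6*q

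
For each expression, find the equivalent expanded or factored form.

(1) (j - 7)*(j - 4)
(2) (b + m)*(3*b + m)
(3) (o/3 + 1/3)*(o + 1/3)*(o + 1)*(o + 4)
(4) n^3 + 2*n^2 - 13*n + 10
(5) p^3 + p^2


(1) = j^2 - 11*j + 28
(2) = 3*b^2 + 4*b*m + m^2
(3) = o^4/3 + 19*o^3/9 + 11*o^2/3 + 7*o/3 + 4/9
(4) = (n - 2)*(n - 1)*(n + 5)
(5) = p^2*(p + 1)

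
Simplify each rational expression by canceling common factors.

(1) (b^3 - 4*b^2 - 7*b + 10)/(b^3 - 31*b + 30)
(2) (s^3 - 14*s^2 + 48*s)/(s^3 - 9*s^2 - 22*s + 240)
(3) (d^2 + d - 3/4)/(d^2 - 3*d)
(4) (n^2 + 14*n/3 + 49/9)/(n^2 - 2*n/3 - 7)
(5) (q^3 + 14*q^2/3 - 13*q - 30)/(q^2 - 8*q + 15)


(1) = (b + 2)/(b + 6)
(2) = s/(s + 5)
(3) = (4*d^2 + 4*d - 3)/(4*d^2 - 12*d)
(4) = (3*n + 7)/(3*n - 9)
(5) = (3*q^2 + 23*q + 30)/(3*q - 15)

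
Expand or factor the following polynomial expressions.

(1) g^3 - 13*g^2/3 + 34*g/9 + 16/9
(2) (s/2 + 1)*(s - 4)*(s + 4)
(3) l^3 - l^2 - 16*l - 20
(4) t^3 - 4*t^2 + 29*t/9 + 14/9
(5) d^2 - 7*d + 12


(1) = (g - 8/3)*(g - 2)*(g + 1/3)
(2) = s^3/2 + s^2 - 8*s - 16
(3) = (l - 5)*(l + 2)^2
(4) = (t - 7/3)*(t - 2)*(t + 1/3)
(5) = (d - 4)*(d - 3)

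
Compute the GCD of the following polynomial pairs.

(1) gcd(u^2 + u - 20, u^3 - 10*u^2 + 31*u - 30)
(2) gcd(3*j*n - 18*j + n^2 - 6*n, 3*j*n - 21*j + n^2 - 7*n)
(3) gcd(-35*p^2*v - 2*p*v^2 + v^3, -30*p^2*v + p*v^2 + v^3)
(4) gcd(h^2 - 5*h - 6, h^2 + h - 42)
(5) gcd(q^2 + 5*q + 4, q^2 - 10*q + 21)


(1) = gcd((u - 4)*(u + 5), (u - 5)*(u - 3)*(u - 2)) = 1
(2) = 3*j + n
(3) = gcd(v*(-7*p + v)*(5*p + v), v*(-5*p + v)*(6*p + v)) = v
(4) = gcd((h - 6)*(h + 1), (h - 6)*(h + 7)) = h - 6
(5) = 1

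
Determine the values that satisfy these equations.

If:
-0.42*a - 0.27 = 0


Then:
a = -0.64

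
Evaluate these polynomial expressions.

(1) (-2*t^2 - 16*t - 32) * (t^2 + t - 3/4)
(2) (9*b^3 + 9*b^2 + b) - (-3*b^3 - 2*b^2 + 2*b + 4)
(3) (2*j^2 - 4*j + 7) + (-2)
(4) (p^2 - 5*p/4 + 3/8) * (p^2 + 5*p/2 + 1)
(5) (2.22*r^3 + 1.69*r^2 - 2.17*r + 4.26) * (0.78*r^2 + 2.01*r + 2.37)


(1) = -2*t^4 - 18*t^3 - 93*t^2/2 - 20*t + 24
(2) = 12*b^3 + 11*b^2 - b - 4
(3) = 2*j^2 - 4*j + 5
(4) = p^4 + 5*p^3/4 - 7*p^2/4 - 5*p/16 + 3/8
(5) = 1.7316*r^5 + 5.7804*r^4 + 6.9657*r^3 + 2.9664*r^2 + 3.4197*r + 10.0962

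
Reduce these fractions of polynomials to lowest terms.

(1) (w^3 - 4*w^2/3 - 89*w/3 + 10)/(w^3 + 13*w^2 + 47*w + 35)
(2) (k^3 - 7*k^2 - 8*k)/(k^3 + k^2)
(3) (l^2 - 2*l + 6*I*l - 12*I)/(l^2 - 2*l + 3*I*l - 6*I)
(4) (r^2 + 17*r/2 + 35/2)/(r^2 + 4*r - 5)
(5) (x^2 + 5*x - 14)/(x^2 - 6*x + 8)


(1) = (3*w^2 - 19*w + 6)/(3*w^2 + 24*w + 21)
(2) = (k - 8)/k
(3) = (l + 6*I)/(l + 3*I)
(4) = (2*r + 7)/(2*r - 2)
(5) = (x + 7)/(x - 4)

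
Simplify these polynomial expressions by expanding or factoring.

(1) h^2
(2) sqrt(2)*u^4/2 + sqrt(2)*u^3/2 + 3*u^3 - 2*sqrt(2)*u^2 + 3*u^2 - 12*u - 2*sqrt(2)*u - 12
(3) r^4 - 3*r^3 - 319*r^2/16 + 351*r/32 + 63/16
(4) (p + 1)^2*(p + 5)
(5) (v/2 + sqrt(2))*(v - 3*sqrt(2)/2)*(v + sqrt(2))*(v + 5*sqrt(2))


(1) = h^2
(2) = (u - 2)*(u + 1)*(u + 3*sqrt(2))*(sqrt(2)*u/2 + sqrt(2))
(3) = (r - 6)*(r - 3/4)*(r + 1/4)*(r + 7/2)
(4) = p^3 + 7*p^2 + 11*p + 5
(5) = v^4/2 + 13*sqrt(2)*v^3/4 + 5*v^2 - 31*sqrt(2)*v/2 - 30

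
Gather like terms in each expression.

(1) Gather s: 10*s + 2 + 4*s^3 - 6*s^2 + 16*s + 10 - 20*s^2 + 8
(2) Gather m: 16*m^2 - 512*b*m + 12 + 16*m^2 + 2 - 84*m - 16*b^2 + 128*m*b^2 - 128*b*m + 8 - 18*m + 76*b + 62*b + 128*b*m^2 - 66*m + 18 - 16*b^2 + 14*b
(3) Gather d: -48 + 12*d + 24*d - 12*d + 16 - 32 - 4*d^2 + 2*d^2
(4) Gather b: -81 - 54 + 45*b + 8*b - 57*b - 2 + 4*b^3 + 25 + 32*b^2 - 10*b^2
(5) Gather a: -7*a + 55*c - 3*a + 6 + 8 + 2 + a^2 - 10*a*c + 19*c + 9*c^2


(1) = 4*s^3 - 26*s^2 + 26*s + 20
(2) = -32*b^2 + 152*b + m^2*(128*b + 32) + m*(128*b^2 - 640*b - 168) + 40
(3) = -2*d^2 + 24*d - 64
(4) = 4*b^3 + 22*b^2 - 4*b - 112
(5) = a^2 + a*(-10*c - 10) + 9*c^2 + 74*c + 16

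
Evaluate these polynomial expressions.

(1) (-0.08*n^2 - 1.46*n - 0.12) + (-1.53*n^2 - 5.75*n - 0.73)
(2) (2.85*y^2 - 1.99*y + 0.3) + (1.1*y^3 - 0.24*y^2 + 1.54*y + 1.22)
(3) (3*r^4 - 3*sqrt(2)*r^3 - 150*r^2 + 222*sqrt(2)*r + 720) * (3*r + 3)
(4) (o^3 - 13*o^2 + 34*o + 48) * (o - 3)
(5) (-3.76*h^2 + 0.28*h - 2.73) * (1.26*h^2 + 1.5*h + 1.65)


(1) = -1.61*n^2 - 7.21*n - 0.85
(2) = 1.1*y^3 + 2.61*y^2 - 0.45*y + 1.52
(3) = 9*r^5 - 9*sqrt(2)*r^4 + 9*r^4 - 450*r^3 - 9*sqrt(2)*r^3 - 450*r^2 + 666*sqrt(2)*r^2 + 666*sqrt(2)*r + 2160*r + 2160
(4) = o^4 - 16*o^3 + 73*o^2 - 54*o - 144
(5) = -4.7376*h^4 - 5.2872*h^3 - 9.2238*h^2 - 3.633*h - 4.5045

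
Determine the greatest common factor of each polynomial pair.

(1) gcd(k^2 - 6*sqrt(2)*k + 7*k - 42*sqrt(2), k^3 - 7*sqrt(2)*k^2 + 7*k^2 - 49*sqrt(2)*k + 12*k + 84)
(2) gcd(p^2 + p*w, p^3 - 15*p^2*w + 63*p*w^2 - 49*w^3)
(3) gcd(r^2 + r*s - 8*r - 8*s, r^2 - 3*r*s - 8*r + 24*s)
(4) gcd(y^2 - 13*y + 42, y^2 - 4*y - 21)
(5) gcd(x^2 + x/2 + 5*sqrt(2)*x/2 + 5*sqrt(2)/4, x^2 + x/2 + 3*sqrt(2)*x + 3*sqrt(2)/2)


(1) = k^2 + k*(7 - 6*sqrt(2)) - 42*sqrt(2)
(2) = gcd(p*(p + w), (p - 7*w)^2*(p - w)) = 1
(3) = gcd((r - 8)*(r + s), (r - 8)*(r - 3*s)) = r - 8
(4) = y - 7
(5) = gcd((x + 1/2)*(x + 5*sqrt(2)/2), (x + 1/2)*(x + 3*sqrt(2))) = x + 1/2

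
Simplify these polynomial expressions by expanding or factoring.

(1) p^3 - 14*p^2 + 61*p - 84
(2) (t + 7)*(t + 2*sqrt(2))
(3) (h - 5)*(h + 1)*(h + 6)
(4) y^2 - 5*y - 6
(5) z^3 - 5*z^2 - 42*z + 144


(1) = (p - 7)*(p - 4)*(p - 3)
(2) = t^2 + 2*sqrt(2)*t + 7*t + 14*sqrt(2)
(3) = h^3 + 2*h^2 - 29*h - 30
(4) = (y - 6)*(y + 1)
(5) = (z - 8)*(z - 3)*(z + 6)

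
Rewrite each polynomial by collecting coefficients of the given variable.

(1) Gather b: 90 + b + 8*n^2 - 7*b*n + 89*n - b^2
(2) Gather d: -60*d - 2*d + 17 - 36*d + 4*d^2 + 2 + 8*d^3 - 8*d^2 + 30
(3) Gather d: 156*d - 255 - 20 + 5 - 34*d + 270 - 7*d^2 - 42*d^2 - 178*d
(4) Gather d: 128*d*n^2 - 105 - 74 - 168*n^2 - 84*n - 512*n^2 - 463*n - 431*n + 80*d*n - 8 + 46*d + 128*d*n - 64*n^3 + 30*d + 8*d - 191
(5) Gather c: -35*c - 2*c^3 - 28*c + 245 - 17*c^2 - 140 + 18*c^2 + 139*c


(1) = -b^2 + b*(1 - 7*n) + 8*n^2 + 89*n + 90
(2) = 8*d^3 - 4*d^2 - 98*d + 49
(3) = -49*d^2 - 56*d
(4) = d*(128*n^2 + 208*n + 84) - 64*n^3 - 680*n^2 - 978*n - 378
(5) = -2*c^3 + c^2 + 76*c + 105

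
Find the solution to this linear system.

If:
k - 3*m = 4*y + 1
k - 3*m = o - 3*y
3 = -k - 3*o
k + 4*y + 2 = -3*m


Then:
k = -1/2
m = -19/126
o = -5/6
y = -11/42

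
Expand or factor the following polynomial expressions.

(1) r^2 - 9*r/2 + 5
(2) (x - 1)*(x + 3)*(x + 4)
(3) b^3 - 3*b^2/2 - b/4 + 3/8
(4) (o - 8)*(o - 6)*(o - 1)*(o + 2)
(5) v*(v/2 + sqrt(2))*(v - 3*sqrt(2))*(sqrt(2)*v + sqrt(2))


(1) = (r - 5/2)*(r - 2)
(2) = x^3 + 6*x^2 + 5*x - 12
(3) = (b - 3/2)*(b - 1/2)*(b + 1/2)
(4) = o^4 - 13*o^3 + 32*o^2 + 76*o - 96
(5) = sqrt(2)*v^4/2 - v^3 + sqrt(2)*v^3/2 - 6*sqrt(2)*v^2 - v^2 - 6*sqrt(2)*v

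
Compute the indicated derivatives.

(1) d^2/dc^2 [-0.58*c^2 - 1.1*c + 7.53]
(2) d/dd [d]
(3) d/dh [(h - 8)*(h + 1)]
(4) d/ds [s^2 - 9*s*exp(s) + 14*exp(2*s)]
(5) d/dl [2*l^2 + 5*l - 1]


(1) = -1.16000000000000
(2) = 1
(3) = 2*h - 7
(4) = -9*s*exp(s) + 2*s + 28*exp(2*s) - 9*exp(s)
(5) = 4*l + 5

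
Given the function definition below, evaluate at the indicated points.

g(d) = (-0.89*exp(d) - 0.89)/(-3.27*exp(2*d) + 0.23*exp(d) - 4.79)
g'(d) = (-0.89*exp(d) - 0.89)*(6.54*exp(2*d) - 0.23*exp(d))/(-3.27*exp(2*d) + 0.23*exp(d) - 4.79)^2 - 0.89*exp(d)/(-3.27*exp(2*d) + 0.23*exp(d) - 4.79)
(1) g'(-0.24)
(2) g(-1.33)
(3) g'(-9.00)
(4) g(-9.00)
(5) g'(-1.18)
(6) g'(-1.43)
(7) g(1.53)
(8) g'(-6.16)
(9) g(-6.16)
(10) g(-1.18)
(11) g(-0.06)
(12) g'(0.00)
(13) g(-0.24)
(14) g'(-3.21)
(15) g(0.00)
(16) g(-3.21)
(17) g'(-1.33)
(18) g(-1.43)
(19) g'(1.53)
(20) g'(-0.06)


(1) = -0.03
(2) = 0.23
(3) = 0.00
(4) = 0.19
(5) = 0.03
(6) = 0.03
(7) = 0.07
(8) = 0.00
(9) = 0.19
(10) = 0.23
(11) = 0.23
(12) = -0.07
(13) = 0.24
(14) = 0.01
(15) = 0.23
(16) = 0.19
(17) = 0.03
(18) = 0.22
(19) = -0.07
(20) = -0.06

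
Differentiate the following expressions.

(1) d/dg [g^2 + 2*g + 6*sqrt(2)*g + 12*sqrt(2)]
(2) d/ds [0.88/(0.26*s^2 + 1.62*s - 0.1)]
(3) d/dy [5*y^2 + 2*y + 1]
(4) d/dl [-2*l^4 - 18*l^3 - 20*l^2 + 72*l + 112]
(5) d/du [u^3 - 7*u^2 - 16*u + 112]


(1) = 2*g + 2 + 6*sqrt(2)
(2) = (-0.4576*s - 1.4256)/(0.26*s^2 + 1.62*s - 0.1)^2
(3) = 10*y + 2
(4) = -8*l^3 - 54*l^2 - 40*l + 72
(5) = 3*u^2 - 14*u - 16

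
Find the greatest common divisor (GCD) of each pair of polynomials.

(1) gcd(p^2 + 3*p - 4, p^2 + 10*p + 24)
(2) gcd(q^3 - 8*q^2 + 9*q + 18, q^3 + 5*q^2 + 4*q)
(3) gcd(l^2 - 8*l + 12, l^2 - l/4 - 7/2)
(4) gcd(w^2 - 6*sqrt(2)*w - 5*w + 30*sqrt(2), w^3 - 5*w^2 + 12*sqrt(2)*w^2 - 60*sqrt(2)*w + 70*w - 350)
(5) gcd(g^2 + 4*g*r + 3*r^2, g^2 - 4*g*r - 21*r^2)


(1) = gcd((p - 1)*(p + 4), (p + 4)*(p + 6)) = p + 4
(2) = q + 1
(3) = l - 2
(4) = w - 5
(5) = g + 3*r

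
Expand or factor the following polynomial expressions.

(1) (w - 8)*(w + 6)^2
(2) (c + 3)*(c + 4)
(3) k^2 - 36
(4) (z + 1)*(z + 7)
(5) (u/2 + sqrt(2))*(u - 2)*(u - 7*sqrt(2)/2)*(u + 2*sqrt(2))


(1) = w^3 + 4*w^2 - 60*w - 288
(2) = c^2 + 7*c + 12
(3) = (k - 6)*(k + 6)
(4) = z^2 + 8*z + 7
(5) = u^4/2 - u^3 + sqrt(2)*u^3/4 - 10*u^2 - sqrt(2)*u^2/2 - 14*sqrt(2)*u + 20*u + 28*sqrt(2)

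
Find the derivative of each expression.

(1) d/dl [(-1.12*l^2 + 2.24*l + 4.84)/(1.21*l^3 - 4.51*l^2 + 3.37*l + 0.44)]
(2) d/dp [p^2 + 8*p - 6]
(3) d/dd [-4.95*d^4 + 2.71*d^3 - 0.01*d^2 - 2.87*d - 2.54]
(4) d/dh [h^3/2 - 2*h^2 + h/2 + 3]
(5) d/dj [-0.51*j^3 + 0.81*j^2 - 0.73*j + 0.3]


(1) = (1.3552*l^4 - 5.4208*l^3 - 11.2412*l^2 + 42.6712*l - 15.3252)/(1.4641*l^6 - 10.9142*l^5 + 28.4955*l^4 - 29.3326*l^3 + 7.3881*l^2 + 2.9656*l + 0.1936)
(2) = 2*p + 8
(3) = -19.8*d^3 + 8.13*d^2 - 0.02*d - 2.87
(4) = 3*h^2/2 - 4*h + 1/2
(5) = -1.53*j^2 + 1.62*j - 0.73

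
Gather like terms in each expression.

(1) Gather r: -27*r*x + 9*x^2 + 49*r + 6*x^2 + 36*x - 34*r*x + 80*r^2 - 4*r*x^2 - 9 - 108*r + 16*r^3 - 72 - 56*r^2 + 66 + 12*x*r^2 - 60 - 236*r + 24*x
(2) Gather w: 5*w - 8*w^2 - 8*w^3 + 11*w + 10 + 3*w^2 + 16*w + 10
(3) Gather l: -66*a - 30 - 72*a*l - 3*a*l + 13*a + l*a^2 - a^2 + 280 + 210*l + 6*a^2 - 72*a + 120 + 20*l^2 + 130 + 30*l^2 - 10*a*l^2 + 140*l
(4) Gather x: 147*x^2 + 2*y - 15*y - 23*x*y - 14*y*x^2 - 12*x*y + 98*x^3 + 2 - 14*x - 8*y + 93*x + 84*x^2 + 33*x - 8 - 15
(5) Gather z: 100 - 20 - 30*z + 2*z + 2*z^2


(1) = 16*r^3 + r^2*(12*x + 24) + r*(-4*x^2 - 61*x - 295) + 15*x^2 + 60*x - 75
(2) = -8*w^3 - 5*w^2 + 32*w + 20
(3) = 5*a^2 - 125*a + l^2*(50 - 10*a) + l*(a^2 - 75*a + 350) + 500
(4) = 98*x^3 + x^2*(231 - 14*y) + x*(112 - 35*y) - 21*y - 21
(5) = 2*z^2 - 28*z + 80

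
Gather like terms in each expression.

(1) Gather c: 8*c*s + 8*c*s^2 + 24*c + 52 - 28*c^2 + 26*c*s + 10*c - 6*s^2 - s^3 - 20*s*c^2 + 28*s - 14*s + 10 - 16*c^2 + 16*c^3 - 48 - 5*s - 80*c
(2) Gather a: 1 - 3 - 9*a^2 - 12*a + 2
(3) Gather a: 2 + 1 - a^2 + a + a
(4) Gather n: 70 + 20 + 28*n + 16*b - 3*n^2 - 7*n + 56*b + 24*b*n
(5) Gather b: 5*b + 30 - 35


(1) = 16*c^3 + c^2*(-20*s - 44) + c*(8*s^2 + 34*s - 46) - s^3 - 6*s^2 + 9*s + 14
(2) = -9*a^2 - 12*a
(3) = -a^2 + 2*a + 3
(4) = 72*b - 3*n^2 + n*(24*b + 21) + 90
(5) = 5*b - 5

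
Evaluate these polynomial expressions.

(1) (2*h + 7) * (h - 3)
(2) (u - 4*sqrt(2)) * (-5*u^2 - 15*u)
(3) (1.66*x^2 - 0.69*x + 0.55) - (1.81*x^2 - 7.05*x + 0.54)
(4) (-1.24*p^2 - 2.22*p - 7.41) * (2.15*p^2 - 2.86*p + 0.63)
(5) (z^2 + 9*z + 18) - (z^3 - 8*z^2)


(1) = 2*h^2 + h - 21
(2) = -5*u^3 - 15*u^2 + 20*sqrt(2)*u^2 + 60*sqrt(2)*u
(3) = -0.15*x^2 + 6.36*x + 0.01
(4) = -2.666*p^4 - 1.2266*p^3 - 10.3635*p^2 + 19.794*p - 4.6683
(5) = -z^3 + 9*z^2 + 9*z + 18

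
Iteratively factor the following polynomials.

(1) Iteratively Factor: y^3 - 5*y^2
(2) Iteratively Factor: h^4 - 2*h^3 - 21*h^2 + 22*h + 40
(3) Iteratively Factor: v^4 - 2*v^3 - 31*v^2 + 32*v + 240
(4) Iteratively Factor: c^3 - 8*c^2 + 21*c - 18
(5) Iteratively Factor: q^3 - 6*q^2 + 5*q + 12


(1) = (y - 5)*(y^2) = y*(y - 5)*(y)
(2) = (h + 1)*(h^3 - 3*h^2 - 18*h + 40) = (h - 5)*(h + 1)*(h^2 + 2*h - 8) = (h - 5)*(h - 2)*(h + 1)*(h + 4)
(3) = (v + 4)*(v^3 - 6*v^2 - 7*v + 60) = (v + 3)*(v + 4)*(v^2 - 9*v + 20) = (v - 4)*(v + 3)*(v + 4)*(v - 5)
(4) = (c - 3)*(c^2 - 5*c + 6) = (c - 3)^2*(c - 2)
(5) = (q - 4)*(q^2 - 2*q - 3) = (q - 4)*(q + 1)*(q - 3)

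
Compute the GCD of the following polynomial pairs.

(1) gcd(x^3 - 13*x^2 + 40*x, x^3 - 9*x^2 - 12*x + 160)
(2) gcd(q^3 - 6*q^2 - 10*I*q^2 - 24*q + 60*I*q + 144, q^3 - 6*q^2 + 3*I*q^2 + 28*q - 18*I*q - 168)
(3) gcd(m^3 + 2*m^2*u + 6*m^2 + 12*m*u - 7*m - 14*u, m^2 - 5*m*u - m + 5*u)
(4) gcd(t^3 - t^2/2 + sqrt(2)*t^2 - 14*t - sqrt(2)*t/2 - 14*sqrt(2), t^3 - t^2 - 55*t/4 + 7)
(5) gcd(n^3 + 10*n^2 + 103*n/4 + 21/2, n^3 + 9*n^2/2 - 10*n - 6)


(1) = x^2 - 13*x + 40
(2) = q^2 + q*(-6 - 4*I) + 24*I
(3) = m - 1
(4) = gcd((t - 4)*(t + 7/2)*(t + sqrt(2)), (t - 4)*(t - 1/2)*(t + 7/2)) = t^2 - t/2 - 14
(5) = gcd((n + 1/2)*(n + 7/2)*(n + 6), (n - 2)*(n + 1/2)*(n + 6)) = n^2 + 13*n/2 + 3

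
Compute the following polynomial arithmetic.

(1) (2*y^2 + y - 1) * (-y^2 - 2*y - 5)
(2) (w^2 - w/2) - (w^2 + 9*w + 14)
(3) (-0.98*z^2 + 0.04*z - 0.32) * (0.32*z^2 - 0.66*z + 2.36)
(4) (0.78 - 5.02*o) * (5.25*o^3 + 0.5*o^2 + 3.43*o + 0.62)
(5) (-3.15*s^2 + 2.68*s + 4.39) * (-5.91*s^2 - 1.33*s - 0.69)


(1) = -2*y^4 - 5*y^3 - 11*y^2 - 3*y + 5
(2) = -19*w/2 - 14
(3) = -0.3136*z^4 + 0.6596*z^3 - 2.4416*z^2 + 0.3056*z - 0.7552
(4) = -26.355*o^4 + 1.585*o^3 - 16.8286*o^2 - 0.437*o + 0.4836
(5) = 18.6165*s^4 - 11.6493*s^3 - 27.3358*s^2 - 7.6879*s - 3.0291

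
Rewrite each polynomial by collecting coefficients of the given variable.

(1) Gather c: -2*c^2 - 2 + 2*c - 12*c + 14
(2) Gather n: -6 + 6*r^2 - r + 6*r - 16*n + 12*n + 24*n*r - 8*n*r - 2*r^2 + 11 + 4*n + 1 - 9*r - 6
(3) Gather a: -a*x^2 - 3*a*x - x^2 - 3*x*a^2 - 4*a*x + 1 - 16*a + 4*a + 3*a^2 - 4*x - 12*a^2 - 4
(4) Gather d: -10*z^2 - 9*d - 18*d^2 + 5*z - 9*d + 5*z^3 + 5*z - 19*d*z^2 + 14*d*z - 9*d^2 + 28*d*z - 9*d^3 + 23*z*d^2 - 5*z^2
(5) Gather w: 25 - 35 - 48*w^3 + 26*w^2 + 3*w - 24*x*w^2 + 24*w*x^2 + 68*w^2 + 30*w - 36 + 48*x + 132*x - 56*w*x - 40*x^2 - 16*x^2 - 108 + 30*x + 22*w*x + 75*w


(1) = -2*c^2 - 10*c + 12
(2) = 16*n*r + 4*r^2 - 4*r
(3) = a^2*(-3*x - 9) + a*(-x^2 - 7*x - 12) - x^2 - 4*x - 3
(4) = -9*d^3 + d^2*(23*z - 27) + d*(-19*z^2 + 42*z - 18) + 5*z^3 - 15*z^2 + 10*z
(5) = -48*w^3 + w^2*(94 - 24*x) + w*(24*x^2 - 34*x + 108) - 56*x^2 + 210*x - 154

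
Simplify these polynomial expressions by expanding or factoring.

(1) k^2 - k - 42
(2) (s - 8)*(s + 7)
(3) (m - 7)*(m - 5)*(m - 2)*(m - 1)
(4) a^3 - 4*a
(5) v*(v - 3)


(1) = (k - 7)*(k + 6)
(2) = s^2 - s - 56
(3) = m^4 - 15*m^3 + 73*m^2 - 129*m + 70
(4) = a*(a - 2)*(a + 2)
(5) = v^2 - 3*v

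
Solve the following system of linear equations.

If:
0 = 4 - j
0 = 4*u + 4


Then:
j = 4
u = -1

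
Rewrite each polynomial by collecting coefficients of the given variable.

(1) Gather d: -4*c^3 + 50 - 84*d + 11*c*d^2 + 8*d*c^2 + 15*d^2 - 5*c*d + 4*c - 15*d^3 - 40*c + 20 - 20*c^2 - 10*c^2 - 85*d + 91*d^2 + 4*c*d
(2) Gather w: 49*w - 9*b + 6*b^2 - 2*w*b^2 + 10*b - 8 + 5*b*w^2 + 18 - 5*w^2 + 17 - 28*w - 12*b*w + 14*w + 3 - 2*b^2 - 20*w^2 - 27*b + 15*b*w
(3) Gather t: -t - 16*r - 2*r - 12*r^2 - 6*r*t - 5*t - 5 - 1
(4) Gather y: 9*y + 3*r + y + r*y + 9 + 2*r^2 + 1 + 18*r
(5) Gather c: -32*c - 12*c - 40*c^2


(1) = -4*c^3 - 30*c^2 - 36*c - 15*d^3 + d^2*(11*c + 106) + d*(8*c^2 - c - 169) + 70
(2) = 4*b^2 - 26*b + w^2*(5*b - 25) + w*(-2*b^2 + 3*b + 35) + 30
(3) = -12*r^2 - 18*r + t*(-6*r - 6) - 6
(4) = 2*r^2 + 21*r + y*(r + 10) + 10
(5) = -40*c^2 - 44*c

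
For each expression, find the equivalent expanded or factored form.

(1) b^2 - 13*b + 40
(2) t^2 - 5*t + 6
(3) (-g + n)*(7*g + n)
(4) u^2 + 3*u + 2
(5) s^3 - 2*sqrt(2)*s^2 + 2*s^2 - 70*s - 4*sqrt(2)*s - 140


(1) = (b - 8)*(b - 5)
(2) = (t - 3)*(t - 2)
(3) = -7*g^2 + 6*g*n + n^2
(4) = (u + 1)*(u + 2)
(5) = (s + 2)*(s - 7*sqrt(2))*(s + 5*sqrt(2))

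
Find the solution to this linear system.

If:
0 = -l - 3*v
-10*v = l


Then:
l = 0
v = 0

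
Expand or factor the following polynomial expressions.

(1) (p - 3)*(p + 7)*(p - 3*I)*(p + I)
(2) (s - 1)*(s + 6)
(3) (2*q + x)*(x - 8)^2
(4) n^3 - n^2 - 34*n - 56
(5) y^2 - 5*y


(1) = p^4 + 4*p^3 - 2*I*p^3 - 18*p^2 - 8*I*p^2 + 12*p + 42*I*p - 63
(2) = s^2 + 5*s - 6
(3) = 2*q*x^2 - 32*q*x + 128*q + x^3 - 16*x^2 + 64*x
(4) = (n - 7)*(n + 2)*(n + 4)
(5) = y*(y - 5)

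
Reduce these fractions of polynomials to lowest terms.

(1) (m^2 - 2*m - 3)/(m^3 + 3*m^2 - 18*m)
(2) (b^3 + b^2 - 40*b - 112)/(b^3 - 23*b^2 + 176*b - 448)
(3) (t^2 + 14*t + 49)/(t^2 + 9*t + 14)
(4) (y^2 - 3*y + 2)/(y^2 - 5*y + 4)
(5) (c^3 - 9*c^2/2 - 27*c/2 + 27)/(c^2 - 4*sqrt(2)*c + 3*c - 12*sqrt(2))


(1) = (m + 1)/(m^2 + 6*m)
(2) = (b^2 + 8*b + 16)/(b^2 - 16*b + 64)
(3) = (t + 7)/(t + 2)
(4) = (y - 2)/(y - 4)
(5) = (2*c^2 - 15*c + 18)/(2*c - 8*sqrt(2))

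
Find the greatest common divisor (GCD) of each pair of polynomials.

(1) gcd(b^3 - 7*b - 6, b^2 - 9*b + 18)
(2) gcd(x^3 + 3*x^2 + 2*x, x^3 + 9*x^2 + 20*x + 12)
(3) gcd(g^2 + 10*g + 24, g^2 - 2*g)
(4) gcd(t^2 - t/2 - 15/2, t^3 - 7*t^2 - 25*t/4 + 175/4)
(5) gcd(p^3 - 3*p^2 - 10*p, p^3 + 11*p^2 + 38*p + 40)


(1) = gcd((b - 3)*(b + 1)*(b + 2), (b - 6)*(b - 3)) = b - 3
(2) = x^2 + 3*x + 2
(3) = 1
(4) = gcd((t - 3)*(t + 5/2), (t - 7)*(t - 5/2)*(t + 5/2)) = t + 5/2
(5) = gcd(p*(p - 5)*(p + 2), (p + 2)*(p + 4)*(p + 5)) = p + 2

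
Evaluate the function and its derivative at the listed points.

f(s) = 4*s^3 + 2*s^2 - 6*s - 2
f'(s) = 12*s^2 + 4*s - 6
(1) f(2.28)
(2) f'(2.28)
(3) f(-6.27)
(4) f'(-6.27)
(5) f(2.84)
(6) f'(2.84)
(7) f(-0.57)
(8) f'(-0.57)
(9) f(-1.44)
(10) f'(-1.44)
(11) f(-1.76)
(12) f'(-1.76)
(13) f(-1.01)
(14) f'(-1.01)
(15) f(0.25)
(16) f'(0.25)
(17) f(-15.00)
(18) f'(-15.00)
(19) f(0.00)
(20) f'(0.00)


(1) = 42.13
(2) = 65.50
(3) = -871.72
(4) = 440.67
(5) = 88.72
(6) = 102.15
(7) = 1.33
(8) = -4.38
(9) = -1.16
(10) = 13.12
(11) = -7.05
(12) = 24.13
(13) = 1.98
(14) = 2.20
(15) = -3.31
(16) = -4.25
(17) = -12962.00
(18) = 2634.00
(19) = -2.00
(20) = -6.00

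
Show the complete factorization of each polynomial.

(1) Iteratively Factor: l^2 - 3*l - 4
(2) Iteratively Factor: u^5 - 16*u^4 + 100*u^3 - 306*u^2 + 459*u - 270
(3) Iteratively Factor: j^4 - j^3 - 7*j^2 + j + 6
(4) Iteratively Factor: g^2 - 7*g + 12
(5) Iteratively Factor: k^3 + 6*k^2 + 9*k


(1) = (l - 4)*(l + 1)
(2) = (u - 2)*(u^4 - 14*u^3 + 72*u^2 - 162*u + 135) = (u - 3)*(u - 2)*(u^3 - 11*u^2 + 39*u - 45) = (u - 5)*(u - 3)*(u - 2)*(u^2 - 6*u + 9) = (u - 5)*(u - 3)^2*(u - 2)*(u - 3)
(3) = (j - 1)*(j^3 - 7*j - 6) = (j - 1)*(j + 1)*(j^2 - j - 6) = (j - 1)*(j + 1)*(j + 2)*(j - 3)
(4) = (g - 3)*(g - 4)
(5) = (k)*(k^2 + 6*k + 9) = k*(k + 3)*(k + 3)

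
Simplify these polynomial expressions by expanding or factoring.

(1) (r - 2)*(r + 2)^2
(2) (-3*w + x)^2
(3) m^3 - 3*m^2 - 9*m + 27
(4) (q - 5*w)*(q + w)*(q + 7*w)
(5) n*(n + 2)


(1) = r^3 + 2*r^2 - 4*r - 8
(2) = 9*w^2 - 6*w*x + x^2
(3) = (m - 3)^2*(m + 3)
(4) = q^3 + 3*q^2*w - 33*q*w^2 - 35*w^3
(5) = n^2 + 2*n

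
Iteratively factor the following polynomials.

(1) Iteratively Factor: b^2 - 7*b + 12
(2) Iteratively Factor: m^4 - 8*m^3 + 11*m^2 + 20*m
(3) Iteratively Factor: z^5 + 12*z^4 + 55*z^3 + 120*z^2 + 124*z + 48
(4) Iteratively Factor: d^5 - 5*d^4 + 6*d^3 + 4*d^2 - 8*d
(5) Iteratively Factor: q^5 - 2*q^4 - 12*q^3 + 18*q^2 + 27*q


(1) = (b - 3)*(b - 4)
(2) = (m + 1)*(m^3 - 9*m^2 + 20*m) = (m - 5)*(m + 1)*(m^2 - 4*m) = (m - 5)*(m - 4)*(m + 1)*(m)
(3) = (z + 2)*(z^4 + 10*z^3 + 35*z^2 + 50*z + 24) = (z + 2)*(z + 3)*(z^3 + 7*z^2 + 14*z + 8) = (z + 1)*(z + 2)*(z + 3)*(z^2 + 6*z + 8) = (z + 1)*(z + 2)*(z + 3)*(z + 4)*(z + 2)
(4) = (d)*(d^4 - 5*d^3 + 6*d^2 + 4*d - 8) = d*(d - 2)*(d^3 - 3*d^2 + 4) = d*(d - 2)^2*(d^2 - d - 2) = d*(d - 2)^3*(d + 1)
(5) = (q - 3)*(q^4 + q^3 - 9*q^2 - 9*q) = q*(q - 3)*(q^3 + q^2 - 9*q - 9) = q*(q - 3)*(q + 3)*(q^2 - 2*q - 3) = q*(q - 3)^2*(q + 3)*(q + 1)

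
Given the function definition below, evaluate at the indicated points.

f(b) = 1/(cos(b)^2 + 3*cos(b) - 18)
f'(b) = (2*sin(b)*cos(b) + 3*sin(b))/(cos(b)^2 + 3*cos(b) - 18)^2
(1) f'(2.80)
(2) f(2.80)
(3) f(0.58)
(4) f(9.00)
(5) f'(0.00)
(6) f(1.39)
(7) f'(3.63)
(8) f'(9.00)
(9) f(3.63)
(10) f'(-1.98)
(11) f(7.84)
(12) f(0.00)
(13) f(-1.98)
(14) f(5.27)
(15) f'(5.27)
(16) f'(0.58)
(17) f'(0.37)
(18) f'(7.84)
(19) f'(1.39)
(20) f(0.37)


(1) = 0.00
(2) = -0.05
(3) = -0.07
(4) = -0.05
(5) = 0.00
(6) = -0.06
(7) = -0.00
(8) = 0.00
(9) = -0.05
(10) = -0.01
(11) = -0.06
(12) = -0.07
(13) = -0.05
(14) = -0.06
(15) = -0.01
(16) = 0.01
(17) = 0.01
(18) = 0.01
(19) = 0.01
(20) = -0.07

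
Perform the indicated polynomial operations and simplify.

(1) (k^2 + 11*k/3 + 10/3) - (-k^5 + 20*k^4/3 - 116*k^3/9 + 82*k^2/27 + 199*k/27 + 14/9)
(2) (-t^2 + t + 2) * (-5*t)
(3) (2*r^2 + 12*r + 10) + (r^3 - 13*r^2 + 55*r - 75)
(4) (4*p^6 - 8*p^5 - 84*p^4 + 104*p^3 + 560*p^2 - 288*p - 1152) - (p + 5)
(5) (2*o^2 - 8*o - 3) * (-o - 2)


(1) = k^5 - 20*k^4/3 + 116*k^3/9 - 55*k^2/27 - 100*k/27 + 16/9
(2) = 5*t^3 - 5*t^2 - 10*t
(3) = r^3 - 11*r^2 + 67*r - 65
(4) = 4*p^6 - 8*p^5 - 84*p^4 + 104*p^3 + 560*p^2 - 289*p - 1157
(5) = -2*o^3 + 4*o^2 + 19*o + 6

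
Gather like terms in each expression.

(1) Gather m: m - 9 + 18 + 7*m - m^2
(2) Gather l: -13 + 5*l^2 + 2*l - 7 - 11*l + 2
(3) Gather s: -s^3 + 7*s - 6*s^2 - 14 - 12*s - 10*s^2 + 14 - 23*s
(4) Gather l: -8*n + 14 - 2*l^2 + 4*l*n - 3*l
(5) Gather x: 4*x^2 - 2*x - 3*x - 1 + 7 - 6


(1) = -m^2 + 8*m + 9
(2) = 5*l^2 - 9*l - 18
(3) = -s^3 - 16*s^2 - 28*s
(4) = -2*l^2 + l*(4*n - 3) - 8*n + 14
(5) = 4*x^2 - 5*x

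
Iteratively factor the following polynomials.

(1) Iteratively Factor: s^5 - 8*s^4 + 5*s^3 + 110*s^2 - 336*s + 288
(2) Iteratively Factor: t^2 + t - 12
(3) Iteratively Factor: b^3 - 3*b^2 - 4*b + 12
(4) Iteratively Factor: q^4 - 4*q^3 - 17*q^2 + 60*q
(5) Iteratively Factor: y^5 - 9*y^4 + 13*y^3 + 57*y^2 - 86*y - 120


(1) = (s - 3)*(s^4 - 5*s^3 - 10*s^2 + 80*s - 96) = (s - 3)*(s + 4)*(s^3 - 9*s^2 + 26*s - 24) = (s - 4)*(s - 3)*(s + 4)*(s^2 - 5*s + 6) = (s - 4)*(s - 3)^2*(s + 4)*(s - 2)
(2) = (t + 4)*(t - 3)
(3) = (b + 2)*(b^2 - 5*b + 6) = (b - 3)*(b + 2)*(b - 2)
(4) = (q - 3)*(q^3 - q^2 - 20*q) = (q - 5)*(q - 3)*(q^2 + 4*q) = q*(q - 5)*(q - 3)*(q + 4)
(5) = (y - 3)*(y^4 - 6*y^3 - 5*y^2 + 42*y + 40) = (y - 5)*(y - 3)*(y^3 - y^2 - 10*y - 8) = (y - 5)*(y - 4)*(y - 3)*(y^2 + 3*y + 2) = (y - 5)*(y - 4)*(y - 3)*(y + 1)*(y + 2)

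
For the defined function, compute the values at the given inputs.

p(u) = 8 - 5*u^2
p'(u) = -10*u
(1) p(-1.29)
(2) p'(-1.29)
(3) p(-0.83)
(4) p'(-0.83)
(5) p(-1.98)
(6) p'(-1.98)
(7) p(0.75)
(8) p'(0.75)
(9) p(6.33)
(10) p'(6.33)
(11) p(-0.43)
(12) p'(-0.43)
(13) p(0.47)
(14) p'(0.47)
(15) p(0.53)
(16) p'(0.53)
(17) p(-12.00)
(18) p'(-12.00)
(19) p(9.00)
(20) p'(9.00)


(1) = -0.32
(2) = 12.90
(3) = 4.56
(4) = 8.30
(5) = -11.60
(6) = 19.80
(7) = 5.19
(8) = -7.50
(9) = -192.34
(10) = -63.30
(11) = 7.08
(12) = 4.30
(13) = 6.90
(14) = -4.70
(15) = 6.60
(16) = -5.30
(17) = -712.00
(18) = 120.00
(19) = -397.00
(20) = -90.00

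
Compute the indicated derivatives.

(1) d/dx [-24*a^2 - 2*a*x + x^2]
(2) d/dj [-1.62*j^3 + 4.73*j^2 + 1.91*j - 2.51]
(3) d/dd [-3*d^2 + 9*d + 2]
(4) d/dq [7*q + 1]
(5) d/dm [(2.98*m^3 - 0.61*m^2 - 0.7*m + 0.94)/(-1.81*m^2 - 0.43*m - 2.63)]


(1) = -2*a + 2*x
(2) = -4.86*j^2 + 9.46*j + 1.91
(3) = 9 - 6*d
(4) = 7
(5) = (-5.3938*m^4 - 2.5628*m^3 - 24.5169*m^2 + 6.6114*m + 2.2452)/(3.2761*m^4 + 1.5566*m^3 + 9.7055*m^2 + 2.2618*m + 6.9169)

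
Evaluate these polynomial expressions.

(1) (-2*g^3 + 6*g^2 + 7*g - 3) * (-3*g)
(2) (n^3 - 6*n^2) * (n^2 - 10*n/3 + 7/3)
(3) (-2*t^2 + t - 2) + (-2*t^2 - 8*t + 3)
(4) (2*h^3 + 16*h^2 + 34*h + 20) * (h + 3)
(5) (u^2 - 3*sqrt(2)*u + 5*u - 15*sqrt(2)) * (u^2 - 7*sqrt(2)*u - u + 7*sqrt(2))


(1) = 6*g^4 - 18*g^3 - 21*g^2 + 9*g
(2) = n^5 - 28*n^4/3 + 67*n^3/3 - 14*n^2
(3) = -4*t^2 - 7*t + 1
(4) = 2*h^4 + 22*h^3 + 82*h^2 + 122*h + 60
(5) = u^4 - 10*sqrt(2)*u^3 + 4*u^3 - 40*sqrt(2)*u^2 + 37*u^2 + 50*sqrt(2)*u + 168*u - 210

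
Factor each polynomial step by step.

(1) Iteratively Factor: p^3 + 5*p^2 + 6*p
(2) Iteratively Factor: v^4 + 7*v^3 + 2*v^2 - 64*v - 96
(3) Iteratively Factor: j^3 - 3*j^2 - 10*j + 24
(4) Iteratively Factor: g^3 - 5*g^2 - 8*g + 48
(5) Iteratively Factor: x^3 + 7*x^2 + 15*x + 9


(1) = (p + 2)*(p^2 + 3*p) = (p + 2)*(p + 3)*(p)
(2) = (v - 3)*(v^3 + 10*v^2 + 32*v + 32) = (v - 3)*(v + 4)*(v^2 + 6*v + 8) = (v - 3)*(v + 4)^2*(v + 2)
(3) = (j - 2)*(j^2 - j - 12) = (j - 4)*(j - 2)*(j + 3)
(4) = (g - 4)*(g^2 - g - 12) = (g - 4)^2*(g + 3)
(5) = (x + 3)*(x^2 + 4*x + 3) = (x + 1)*(x + 3)*(x + 3)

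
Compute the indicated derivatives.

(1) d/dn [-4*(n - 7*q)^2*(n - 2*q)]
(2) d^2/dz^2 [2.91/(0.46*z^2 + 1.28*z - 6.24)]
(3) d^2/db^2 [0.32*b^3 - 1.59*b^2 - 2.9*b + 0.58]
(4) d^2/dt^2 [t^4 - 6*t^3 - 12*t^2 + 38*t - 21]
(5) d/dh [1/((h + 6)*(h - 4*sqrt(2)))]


(1) = 4*(-3*n + 11*q)*(n - 7*q)
(2) = (-1.231512*z^2 - 3.426816*z + 2.91*(0.92*z + 1.28)*(1.84*z + 2.56) + 16.705728)/(0.46*z^2 + 1.28*z - 6.24)^3
(3) = 1.92*b - 3.18
(4) = 12*t^2 - 36*t - 24
(5) = ((-h + 4*sqrt(2))*(h + 6) - (h - 4*sqrt(2))^2)/((h + 6)^2*(h - 4*sqrt(2))^3)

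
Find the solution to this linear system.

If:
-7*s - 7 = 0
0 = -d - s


Then:
d = 1
s = -1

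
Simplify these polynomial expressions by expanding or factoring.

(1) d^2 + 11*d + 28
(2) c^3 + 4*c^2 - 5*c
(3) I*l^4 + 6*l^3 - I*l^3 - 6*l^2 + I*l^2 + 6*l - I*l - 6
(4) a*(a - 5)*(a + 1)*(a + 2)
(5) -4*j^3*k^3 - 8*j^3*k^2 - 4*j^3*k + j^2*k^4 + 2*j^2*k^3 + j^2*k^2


(1) = (d + 4)*(d + 7)
(2) = c*(c - 1)*(c + 5)
(3) = (l - 6*I)*(l - I)*(l + I)*(I*l - I)
(4) = a^4 - 2*a^3 - 13*a^2 - 10*a
(5) = k*(-4*j + k)*(j*k + j)^2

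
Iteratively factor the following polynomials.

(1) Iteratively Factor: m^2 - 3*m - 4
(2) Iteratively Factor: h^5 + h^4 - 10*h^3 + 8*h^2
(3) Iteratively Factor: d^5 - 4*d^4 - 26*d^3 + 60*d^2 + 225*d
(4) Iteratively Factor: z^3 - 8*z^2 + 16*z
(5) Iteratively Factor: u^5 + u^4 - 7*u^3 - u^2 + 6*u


(1) = (m - 4)*(m + 1)
(2) = (h + 4)*(h^4 - 3*h^3 + 2*h^2) = h*(h + 4)*(h^3 - 3*h^2 + 2*h) = h^2*(h + 4)*(h^2 - 3*h + 2) = h^2*(h - 1)*(h + 4)*(h - 2)
(3) = (d + 3)*(d^4 - 7*d^3 - 5*d^2 + 75*d) = (d - 5)*(d + 3)*(d^3 - 2*d^2 - 15*d) = (d - 5)*(d + 3)^2*(d^2 - 5*d) = (d - 5)^2*(d + 3)^2*(d)
(4) = (z - 4)*(z^2 - 4*z) = (z - 4)^2*(z)
(5) = (u - 1)*(u^4 + 2*u^3 - 5*u^2 - 6*u) = (u - 1)*(u + 3)*(u^3 - u^2 - 2*u) = (u - 2)*(u - 1)*(u + 3)*(u^2 + u) = u*(u - 2)*(u - 1)*(u + 3)*(u + 1)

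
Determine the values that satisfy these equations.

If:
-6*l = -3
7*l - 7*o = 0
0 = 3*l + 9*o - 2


Then:
No Solution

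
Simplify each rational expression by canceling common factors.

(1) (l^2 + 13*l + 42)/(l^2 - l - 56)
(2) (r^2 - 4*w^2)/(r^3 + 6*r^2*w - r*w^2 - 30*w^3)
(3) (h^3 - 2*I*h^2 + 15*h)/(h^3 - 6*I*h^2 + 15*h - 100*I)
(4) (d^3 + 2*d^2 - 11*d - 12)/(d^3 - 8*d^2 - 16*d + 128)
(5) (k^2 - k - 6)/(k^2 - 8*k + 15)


(1) = (l + 6)/(l - 8)
(2) = (r + 2*w)/(r^2 + 8*r*w + 15*w^2)
(3) = (h^2 + 3*I*h)/(h^2 - I*h + 20)
(4) = (d^2 - 2*d - 3)/(d^2 - 12*d + 32)
(5) = (k + 2)/(k - 5)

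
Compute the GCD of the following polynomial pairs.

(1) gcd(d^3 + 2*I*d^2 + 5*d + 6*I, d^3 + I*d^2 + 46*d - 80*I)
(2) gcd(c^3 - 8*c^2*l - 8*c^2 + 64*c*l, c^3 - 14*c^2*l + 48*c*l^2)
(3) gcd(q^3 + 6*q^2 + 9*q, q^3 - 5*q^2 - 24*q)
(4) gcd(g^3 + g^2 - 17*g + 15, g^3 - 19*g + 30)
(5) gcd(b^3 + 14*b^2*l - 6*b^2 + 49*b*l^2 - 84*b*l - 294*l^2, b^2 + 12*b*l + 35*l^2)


(1) = d - 2*I
(2) = c^2 - 8*c*l
(3) = gcd(q*(q + 3)^2, q*(q - 8)*(q + 3)) = q^2 + 3*q
(4) = gcd((g - 3)*(g - 1)*(g + 5), (g - 3)*(g - 2)*(g + 5)) = g^2 + 2*g - 15
(5) = b + 7*l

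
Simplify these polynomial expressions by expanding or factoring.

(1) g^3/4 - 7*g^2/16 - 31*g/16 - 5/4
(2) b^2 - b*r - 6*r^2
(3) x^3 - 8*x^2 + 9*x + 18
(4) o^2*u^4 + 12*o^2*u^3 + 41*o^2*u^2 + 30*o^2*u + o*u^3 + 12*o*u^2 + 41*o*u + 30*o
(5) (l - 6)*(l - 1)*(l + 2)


(1) = (g/4 + 1/4)*(g - 4)*(g + 5/4)
(2) = (b - 3*r)*(b + 2*r)
(3) = (x - 6)*(x - 3)*(x + 1)
(4) = (u + 5)*(u + 6)*(o*u + 1)*(o*u + o)
(5) = l^3 - 5*l^2 - 8*l + 12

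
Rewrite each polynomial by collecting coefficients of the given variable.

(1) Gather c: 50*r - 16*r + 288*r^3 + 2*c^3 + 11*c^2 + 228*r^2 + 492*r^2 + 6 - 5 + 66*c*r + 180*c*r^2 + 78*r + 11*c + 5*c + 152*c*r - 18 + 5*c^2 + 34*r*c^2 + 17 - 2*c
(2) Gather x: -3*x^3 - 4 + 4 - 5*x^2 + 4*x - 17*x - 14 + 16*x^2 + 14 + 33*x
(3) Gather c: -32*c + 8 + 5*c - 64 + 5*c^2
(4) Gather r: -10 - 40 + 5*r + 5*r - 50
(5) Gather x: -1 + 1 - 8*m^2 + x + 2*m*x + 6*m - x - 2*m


(1) = 2*c^3 + c^2*(34*r + 16) + c*(180*r^2 + 218*r + 14) + 288*r^3 + 720*r^2 + 112*r
(2) = -3*x^3 + 11*x^2 + 20*x
(3) = 5*c^2 - 27*c - 56
(4) = 10*r - 100
(5) = -8*m^2 + 2*m*x + 4*m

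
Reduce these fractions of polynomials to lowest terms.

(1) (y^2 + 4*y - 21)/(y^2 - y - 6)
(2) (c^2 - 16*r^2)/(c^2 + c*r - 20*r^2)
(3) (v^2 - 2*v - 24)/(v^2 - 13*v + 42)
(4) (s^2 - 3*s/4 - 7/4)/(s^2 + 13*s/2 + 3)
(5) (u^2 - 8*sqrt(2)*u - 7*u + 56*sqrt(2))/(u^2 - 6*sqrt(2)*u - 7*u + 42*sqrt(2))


(1) = (y + 7)/(y + 2)
(2) = (c + 4*r)/(c + 5*r)
(3) = (v + 4)/(v - 7)
(4) = (4*s^2 - 3*s - 7)/(4*s^2 + 26*s + 12)
(5) = (u - 8*sqrt(2))/(u - 6*sqrt(2))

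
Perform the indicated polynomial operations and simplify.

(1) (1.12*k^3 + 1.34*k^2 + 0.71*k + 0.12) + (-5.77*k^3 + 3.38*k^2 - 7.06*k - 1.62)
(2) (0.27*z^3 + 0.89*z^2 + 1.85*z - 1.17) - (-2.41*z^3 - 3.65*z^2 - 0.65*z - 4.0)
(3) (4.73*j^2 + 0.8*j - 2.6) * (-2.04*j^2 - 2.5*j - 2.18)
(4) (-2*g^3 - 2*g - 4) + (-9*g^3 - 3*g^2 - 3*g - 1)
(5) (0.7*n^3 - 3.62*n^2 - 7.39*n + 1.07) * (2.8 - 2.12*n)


(1) = -4.65*k^3 + 4.72*k^2 - 6.35*k - 1.5
(2) = 2.68*z^3 + 4.54*z^2 + 2.5*z + 2.83
(3) = -9.6492*j^4 - 13.457*j^3 - 7.0074*j^2 + 4.756*j + 5.668
(4) = -11*g^3 - 3*g^2 - 5*g - 5
(5) = -1.484*n^4 + 9.6344*n^3 + 5.5308*n^2 - 22.9604*n + 2.996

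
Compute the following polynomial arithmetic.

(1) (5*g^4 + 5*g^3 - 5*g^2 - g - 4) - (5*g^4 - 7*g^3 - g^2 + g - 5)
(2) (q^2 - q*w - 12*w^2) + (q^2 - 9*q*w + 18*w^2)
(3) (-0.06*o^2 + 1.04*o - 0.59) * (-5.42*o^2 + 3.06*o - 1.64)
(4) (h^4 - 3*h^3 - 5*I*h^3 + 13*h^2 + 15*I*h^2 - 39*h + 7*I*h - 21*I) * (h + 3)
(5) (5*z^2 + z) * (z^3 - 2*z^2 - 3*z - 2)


(1) = 12*g^3 - 4*g^2 - 2*g + 1
(2) = 2*q^2 - 10*q*w + 6*w^2
(3) = 0.3252*o^4 - 5.8204*o^3 + 6.4786*o^2 - 3.511*o + 0.9676
(4) = h^5 - 5*I*h^4 + 4*h^3 + 52*I*h^2 - 117*h - 63*I
(5) = 5*z^5 - 9*z^4 - 17*z^3 - 13*z^2 - 2*z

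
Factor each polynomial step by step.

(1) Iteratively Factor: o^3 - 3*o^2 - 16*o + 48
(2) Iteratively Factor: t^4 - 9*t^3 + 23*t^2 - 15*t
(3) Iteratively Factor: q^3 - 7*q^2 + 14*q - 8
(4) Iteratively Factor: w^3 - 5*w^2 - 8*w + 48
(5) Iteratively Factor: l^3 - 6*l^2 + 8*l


(1) = (o + 4)*(o^2 - 7*o + 12) = (o - 3)*(o + 4)*(o - 4)
(2) = (t - 3)*(t^3 - 6*t^2 + 5*t) = (t - 5)*(t - 3)*(t^2 - t) = (t - 5)*(t - 3)*(t - 1)*(t)
(3) = (q - 2)*(q^2 - 5*q + 4) = (q - 2)*(q - 1)*(q - 4)
(4) = (w - 4)*(w^2 - w - 12) = (w - 4)^2*(w + 3)
(5) = (l)*(l^2 - 6*l + 8) = l*(l - 2)*(l - 4)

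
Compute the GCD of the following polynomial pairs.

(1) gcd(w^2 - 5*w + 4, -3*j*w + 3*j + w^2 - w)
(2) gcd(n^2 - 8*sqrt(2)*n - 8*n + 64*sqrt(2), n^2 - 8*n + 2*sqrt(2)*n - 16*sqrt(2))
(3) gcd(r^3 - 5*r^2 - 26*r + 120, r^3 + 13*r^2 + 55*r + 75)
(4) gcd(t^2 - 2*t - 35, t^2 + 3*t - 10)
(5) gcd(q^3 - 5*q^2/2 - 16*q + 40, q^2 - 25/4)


(1) = gcd((w - 4)*(w - 1), (-3*j + w)*(w - 1)) = w - 1
(2) = n - 8
(3) = gcd((r - 6)*(r - 4)*(r + 5), (r + 3)*(r + 5)^2) = r + 5
(4) = gcd((t - 7)*(t + 5), (t - 2)*(t + 5)) = t + 5
(5) = q - 5/2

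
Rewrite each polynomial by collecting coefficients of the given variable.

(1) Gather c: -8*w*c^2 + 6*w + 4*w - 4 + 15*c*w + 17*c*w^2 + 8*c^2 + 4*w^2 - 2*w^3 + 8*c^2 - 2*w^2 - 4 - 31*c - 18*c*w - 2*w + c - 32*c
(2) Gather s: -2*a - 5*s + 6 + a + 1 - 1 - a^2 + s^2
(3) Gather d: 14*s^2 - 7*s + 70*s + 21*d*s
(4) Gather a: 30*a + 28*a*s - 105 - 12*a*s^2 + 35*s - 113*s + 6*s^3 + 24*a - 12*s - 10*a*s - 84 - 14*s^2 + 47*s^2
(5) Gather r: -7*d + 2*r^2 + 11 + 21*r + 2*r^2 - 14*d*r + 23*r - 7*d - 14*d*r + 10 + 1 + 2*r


(1) = c^2*(16 - 8*w) + c*(17*w^2 - 3*w - 62) - 2*w^3 + 2*w^2 + 8*w - 8
(2) = -a^2 - a + s^2 - 5*s + 6
(3) = 21*d*s + 14*s^2 + 63*s
(4) = a*(-12*s^2 + 18*s + 54) + 6*s^3 + 33*s^2 - 90*s - 189
(5) = -14*d + 4*r^2 + r*(46 - 28*d) + 22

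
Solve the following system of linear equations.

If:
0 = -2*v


Then:
v = 0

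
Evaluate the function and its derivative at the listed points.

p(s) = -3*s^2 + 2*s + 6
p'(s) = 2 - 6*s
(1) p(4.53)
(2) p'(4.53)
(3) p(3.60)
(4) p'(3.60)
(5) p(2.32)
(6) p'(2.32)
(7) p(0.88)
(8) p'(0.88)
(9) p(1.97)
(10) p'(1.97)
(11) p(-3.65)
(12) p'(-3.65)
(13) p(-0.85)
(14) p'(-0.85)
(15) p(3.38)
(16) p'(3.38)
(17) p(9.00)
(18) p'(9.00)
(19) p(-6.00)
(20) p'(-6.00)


(1) = -46.50
(2) = -25.18
(3) = -25.68
(4) = -19.60
(5) = -5.51
(6) = -11.92
(7) = 5.44
(8) = -3.28
(9) = -1.70
(10) = -9.82
(11) = -41.27
(12) = 23.90
(13) = 2.13
(14) = 7.10
(15) = -21.51
(16) = -18.28
(17) = -219.00
(18) = -52.00
(19) = -114.00
(20) = 38.00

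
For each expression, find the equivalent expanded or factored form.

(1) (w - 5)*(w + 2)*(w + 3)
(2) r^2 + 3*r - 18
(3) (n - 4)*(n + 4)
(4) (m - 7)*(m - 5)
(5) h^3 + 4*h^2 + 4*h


(1) = w^3 - 19*w - 30
(2) = (r - 3)*(r + 6)
(3) = n^2 - 16
(4) = m^2 - 12*m + 35
(5) = h*(h + 2)^2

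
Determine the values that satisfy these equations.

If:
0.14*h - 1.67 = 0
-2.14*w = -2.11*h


Then:
h = 11.93
w = 11.76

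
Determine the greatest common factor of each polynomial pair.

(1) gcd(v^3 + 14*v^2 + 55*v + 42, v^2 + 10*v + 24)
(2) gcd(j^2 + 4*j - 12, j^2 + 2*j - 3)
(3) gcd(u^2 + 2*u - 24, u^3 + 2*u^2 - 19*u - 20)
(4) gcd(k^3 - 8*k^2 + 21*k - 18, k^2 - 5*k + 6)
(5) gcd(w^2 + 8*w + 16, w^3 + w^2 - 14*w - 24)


(1) = v + 6
(2) = 1
(3) = u - 4
(4) = k^2 - 5*k + 6
(5) = 1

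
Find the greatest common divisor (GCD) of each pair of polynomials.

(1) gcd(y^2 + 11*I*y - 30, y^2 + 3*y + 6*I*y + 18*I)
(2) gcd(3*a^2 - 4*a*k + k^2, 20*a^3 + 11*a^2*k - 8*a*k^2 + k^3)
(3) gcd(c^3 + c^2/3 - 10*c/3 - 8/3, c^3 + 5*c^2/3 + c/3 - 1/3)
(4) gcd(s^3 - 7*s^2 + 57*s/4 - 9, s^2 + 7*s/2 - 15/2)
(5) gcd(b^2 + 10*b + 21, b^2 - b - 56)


(1) = gcd((y + 5*I)*(y + 6*I), (y + 3)*(y + 6*I)) = y + 6*I
(2) = gcd((-3*a + k)*(-a + k), (-5*a + k)*(-4*a + k)*(a + k)) = 1
(3) = c + 1
(4) = gcd((s - 4)*(s - 3/2)^2, (s - 3/2)*(s + 5)) = s - 3/2
(5) = b + 7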